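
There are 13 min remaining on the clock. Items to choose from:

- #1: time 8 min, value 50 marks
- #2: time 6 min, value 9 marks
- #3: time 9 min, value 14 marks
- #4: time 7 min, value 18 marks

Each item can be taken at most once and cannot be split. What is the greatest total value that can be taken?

This is a 0/1 knapsack; check combinations near the capacity.
- #1: time 8, value 50
- #2+#4: time 6+7=13, value 9+18=27
- #4: time 7, value 18
- #3: time 9, value 14
Best: 50 marks.

50 marks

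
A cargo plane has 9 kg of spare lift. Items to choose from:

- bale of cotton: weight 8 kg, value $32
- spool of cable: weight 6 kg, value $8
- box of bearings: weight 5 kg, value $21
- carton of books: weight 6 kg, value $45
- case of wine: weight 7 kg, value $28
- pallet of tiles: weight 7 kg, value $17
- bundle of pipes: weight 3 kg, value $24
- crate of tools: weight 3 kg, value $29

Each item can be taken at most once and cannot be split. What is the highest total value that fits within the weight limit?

$74

This is a 0/1 knapsack; check combinations near the capacity.
- carton of books+crate of tools: weight 6+3=9, value 45+29=74
- carton of books+bundle of pipes: weight 6+3=9, value 45+24=69
- bundle of pipes+crate of tools: weight 3+3=6, value 24+29=53
- box of bearings+crate of tools: weight 5+3=8, value 21+29=50
Best: $74.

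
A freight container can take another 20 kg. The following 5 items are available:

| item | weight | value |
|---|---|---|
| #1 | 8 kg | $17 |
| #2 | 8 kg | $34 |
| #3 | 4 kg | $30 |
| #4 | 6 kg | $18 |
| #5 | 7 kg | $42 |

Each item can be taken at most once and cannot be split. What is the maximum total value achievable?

This is a 0/1 knapsack; check combinations near the capacity.
- #2+#3+#5: weight 8+4+7=19, value 34+30+42=106
- #3+#4+#5: weight 4+6+7=17, value 30+18+42=90
- #1+#3+#5: weight 8+4+7=19, value 17+30+42=89
- #2+#3+#4: weight 8+4+6=18, value 34+30+18=82
- #1+#2+#3: weight 8+8+4=20, value 17+34+30=81
Best: $106.

$106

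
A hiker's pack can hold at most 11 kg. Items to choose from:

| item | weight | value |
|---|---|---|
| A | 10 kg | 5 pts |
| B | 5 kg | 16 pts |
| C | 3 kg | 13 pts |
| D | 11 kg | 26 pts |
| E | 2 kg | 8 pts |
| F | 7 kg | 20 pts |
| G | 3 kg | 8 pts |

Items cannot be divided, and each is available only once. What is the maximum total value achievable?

Check high-value combinations within 11 kg:
- B+C+E: weight 5+3+2=10, value 16+13+8=37
- B+C+G: weight 5+3+3=11, value 16+13+8=37
- C+F: weight 3+7=10, value 13+20=33
Best: 37 pts.

37 pts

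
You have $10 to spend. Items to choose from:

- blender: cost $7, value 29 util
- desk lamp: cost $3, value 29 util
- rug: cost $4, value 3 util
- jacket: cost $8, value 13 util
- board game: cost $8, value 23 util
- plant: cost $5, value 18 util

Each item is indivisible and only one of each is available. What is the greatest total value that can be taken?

This is a 0/1 knapsack; check combinations near the capacity.
- blender+desk lamp: cost 7+3=10, value 29+29=58
- desk lamp+plant: cost 3+5=8, value 29+18=47
- desk lamp+rug: cost 3+4=7, value 29+3=32
Best: 58 util.

58 util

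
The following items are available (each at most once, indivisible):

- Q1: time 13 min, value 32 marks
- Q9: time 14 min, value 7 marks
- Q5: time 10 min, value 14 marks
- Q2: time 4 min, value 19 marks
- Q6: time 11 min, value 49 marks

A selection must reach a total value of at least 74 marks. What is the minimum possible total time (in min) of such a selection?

24

Subsets with value ≥ 74, sorted by total time:
- Q1+Q6: time 24, value 81
- Q5+Q2+Q6: time 25, value 82
Minimum time: 24 min.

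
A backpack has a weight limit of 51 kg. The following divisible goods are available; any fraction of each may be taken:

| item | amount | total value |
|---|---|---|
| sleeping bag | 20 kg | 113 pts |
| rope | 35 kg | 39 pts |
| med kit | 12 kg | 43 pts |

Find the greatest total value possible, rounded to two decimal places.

Take in order of value per unit:
- sleeping bag (113/20 per unit): all 20 → value 113, running total 113.00
- med kit (43/12 per unit): all 12 → value 43, running total 156.00
- rope (39/35 per unit): 19 of 35 → value 19×39/35 = 21.1714, running total 177.17
Total 177.17.

177.17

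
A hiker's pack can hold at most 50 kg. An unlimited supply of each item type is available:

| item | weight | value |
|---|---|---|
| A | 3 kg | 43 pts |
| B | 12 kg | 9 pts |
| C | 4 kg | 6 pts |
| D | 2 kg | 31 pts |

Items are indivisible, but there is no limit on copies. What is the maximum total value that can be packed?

775 pts

Best value-per-unit is D at 31/2, and filling with it alone uses weight 25×2=50. No mix of the others beats 25×31 = 775.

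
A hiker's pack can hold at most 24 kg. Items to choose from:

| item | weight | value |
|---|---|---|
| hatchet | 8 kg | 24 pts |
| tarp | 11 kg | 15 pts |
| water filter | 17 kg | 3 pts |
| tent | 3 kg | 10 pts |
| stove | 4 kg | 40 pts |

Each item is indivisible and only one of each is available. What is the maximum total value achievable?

Check high-value combinations within 24 kg:
- hatchet+tarp+stove: weight 8+11+4=23, value 24+15+40=79
- hatchet+tent+stove: weight 8+3+4=15, value 24+10+40=74
- tarp+tent+stove: weight 11+3+4=18, value 15+10+40=65
- hatchet+stove: weight 8+4=12, value 24+40=64
Best: 79 pts.

79 pts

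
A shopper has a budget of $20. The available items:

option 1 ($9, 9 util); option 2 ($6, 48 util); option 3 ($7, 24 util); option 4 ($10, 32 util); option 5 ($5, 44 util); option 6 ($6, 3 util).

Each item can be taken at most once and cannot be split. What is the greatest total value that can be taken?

This is a 0/1 knapsack; check combinations near the capacity.
- option 2+option 3+option 5: cost 6+7+5=18, value 48+24+44=116
- option 1+option 2+option 5: cost 9+6+5=20, value 9+48+44=101
- option 2+option 5+option 6: cost 6+5+6=17, value 48+44+3=95
- option 2+option 5: cost 6+5=11, value 48+44=92
- option 2+option 4: cost 6+10=16, value 48+32=80
Best: 116 util.

116 util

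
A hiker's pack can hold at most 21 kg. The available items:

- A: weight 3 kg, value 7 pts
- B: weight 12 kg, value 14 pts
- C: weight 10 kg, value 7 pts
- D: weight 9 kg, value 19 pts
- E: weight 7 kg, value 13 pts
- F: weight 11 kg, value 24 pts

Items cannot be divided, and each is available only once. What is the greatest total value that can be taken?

This is a 0/1 knapsack; check combinations near the capacity.
- A+E+F: weight 3+7+11=21, value 7+13+24=44
- D+F: weight 9+11=20, value 19+24=43
- A+D+E: weight 3+9+7=19, value 7+19+13=39
- E+F: weight 7+11=18, value 13+24=37
Best: 44 pts.

44 pts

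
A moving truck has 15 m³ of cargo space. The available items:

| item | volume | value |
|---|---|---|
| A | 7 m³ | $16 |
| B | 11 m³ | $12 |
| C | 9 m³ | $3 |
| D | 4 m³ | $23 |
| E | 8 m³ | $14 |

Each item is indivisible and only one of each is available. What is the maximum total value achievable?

$39

Check high-value combinations within 15 m³:
- A+D: volume 7+4=11, value 16+23=39
- D+E: volume 4+8=12, value 23+14=37
- B+D: volume 11+4=15, value 12+23=35
Best: $39.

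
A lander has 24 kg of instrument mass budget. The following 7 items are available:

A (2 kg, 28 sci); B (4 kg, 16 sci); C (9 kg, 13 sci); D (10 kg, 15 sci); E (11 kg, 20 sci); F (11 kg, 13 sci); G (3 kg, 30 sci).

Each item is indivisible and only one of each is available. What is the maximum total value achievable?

Check high-value combinations within 24 kg:
- A+B+E+G: mass 2+4+11+3=20, value 28+16+20+30=94
- A+B+D+G: mass 2+4+10+3=19, value 28+16+15+30=89
- A+B+C+G: mass 2+4+9+3=18, value 28+16+13+30=87
- A+B+F+G: mass 2+4+11+3=20, value 28+16+13+30=87
Best: 94 sci.

94 sci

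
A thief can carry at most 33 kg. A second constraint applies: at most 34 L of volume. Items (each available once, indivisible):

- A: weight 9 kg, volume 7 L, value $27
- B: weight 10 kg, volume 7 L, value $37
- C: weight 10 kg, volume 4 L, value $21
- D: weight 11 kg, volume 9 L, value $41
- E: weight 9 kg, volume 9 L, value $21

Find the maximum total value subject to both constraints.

Feasible sets respecting both limits:
- A+B+D: weight 30, volume 23, value 105
- B+C+D: weight 31, volume 20, value 99
- B+D+E: weight 30, volume 25, value 99
Best: $105.

$105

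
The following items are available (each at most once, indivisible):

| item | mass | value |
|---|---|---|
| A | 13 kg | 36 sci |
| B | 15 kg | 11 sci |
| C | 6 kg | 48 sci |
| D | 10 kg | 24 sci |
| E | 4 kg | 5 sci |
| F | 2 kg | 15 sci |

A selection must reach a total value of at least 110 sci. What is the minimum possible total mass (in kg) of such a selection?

31

Subsets with value ≥ 110, sorted by total mass:
- A+C+D+F: mass 31, value 123
- A+C+D+E: mass 33, value 113
- A+C+D+E+F: mass 35, value 128
Minimum mass: 31 kg.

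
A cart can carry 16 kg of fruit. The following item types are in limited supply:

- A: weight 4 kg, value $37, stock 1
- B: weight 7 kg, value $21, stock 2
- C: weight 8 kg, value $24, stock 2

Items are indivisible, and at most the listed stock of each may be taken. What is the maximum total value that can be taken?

Best selections within weight 16 and stock limits:
- 1×A + 1×C: weight 12, value 61
- 1×A + 1×B: weight 11, value 58
Best: $61.

$61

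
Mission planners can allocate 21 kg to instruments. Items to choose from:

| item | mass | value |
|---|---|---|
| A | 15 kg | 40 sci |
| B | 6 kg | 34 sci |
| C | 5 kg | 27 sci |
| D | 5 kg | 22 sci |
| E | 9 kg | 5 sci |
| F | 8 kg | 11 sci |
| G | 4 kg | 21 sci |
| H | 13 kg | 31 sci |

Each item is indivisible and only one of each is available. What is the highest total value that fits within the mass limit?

This is a 0/1 knapsack; check combinations near the capacity.
- B+C+D+G: mass 6+5+5+4=20, value 34+27+22+21=104
- B+C+D: mass 6+5+5=16, value 34+27+22=83
- B+C+G: mass 6+5+4=15, value 34+27+21=82
- B+D+G: mass 6+5+4=15, value 34+22+21=77
Best: 104 sci.

104 sci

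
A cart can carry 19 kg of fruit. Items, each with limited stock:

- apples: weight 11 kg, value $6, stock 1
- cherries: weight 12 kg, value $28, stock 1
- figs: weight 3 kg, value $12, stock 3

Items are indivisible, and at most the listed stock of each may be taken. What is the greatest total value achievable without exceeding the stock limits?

Top feasible selections:
- 1×cherries + 2×figs: weight 18, value 52
- 1×cherries + 1×figs: weight 15, value 40
Best: $52.

$52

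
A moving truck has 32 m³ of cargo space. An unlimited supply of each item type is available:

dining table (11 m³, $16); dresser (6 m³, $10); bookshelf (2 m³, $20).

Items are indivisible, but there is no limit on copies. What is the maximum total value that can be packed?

Best value-per-unit is bookshelf at 20/2, and filling with it alone uses volume 16×2=32. No mix of the others beats 16×20 = 320.

$320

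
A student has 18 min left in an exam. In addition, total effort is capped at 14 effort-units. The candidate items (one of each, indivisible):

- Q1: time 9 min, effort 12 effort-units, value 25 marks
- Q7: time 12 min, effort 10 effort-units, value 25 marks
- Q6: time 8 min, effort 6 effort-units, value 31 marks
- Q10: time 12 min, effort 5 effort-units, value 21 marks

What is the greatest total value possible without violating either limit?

Feasible sets respecting both limits:
- Q6: time 8, effort 6, value 31
- Q1: time 9, effort 12, value 25
- Q7: time 12, effort 10, value 25
- Q10: time 12, effort 5, value 21
Best: 31 marks.

31 marks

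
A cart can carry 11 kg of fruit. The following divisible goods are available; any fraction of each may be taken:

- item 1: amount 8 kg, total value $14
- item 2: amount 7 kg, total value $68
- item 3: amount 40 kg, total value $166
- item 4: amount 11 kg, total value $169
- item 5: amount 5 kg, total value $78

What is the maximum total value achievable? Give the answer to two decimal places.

170.18

Take in order of value per unit:
- item 5 (78/5 per unit): all 5 → value 78, running total 78.00
- item 4 (169/11 per unit): 6 of 11 → value 6×169/11 = 92.1818, running total 170.18
Total 170.18.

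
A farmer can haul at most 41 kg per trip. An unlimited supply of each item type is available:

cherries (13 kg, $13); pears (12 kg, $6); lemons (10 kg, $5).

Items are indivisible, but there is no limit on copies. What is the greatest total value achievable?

Best value-per-unit is cherries at 13/13, and filling with it alone uses weight 3×13=39. No mix of the others beats 3×13 = 39.

$39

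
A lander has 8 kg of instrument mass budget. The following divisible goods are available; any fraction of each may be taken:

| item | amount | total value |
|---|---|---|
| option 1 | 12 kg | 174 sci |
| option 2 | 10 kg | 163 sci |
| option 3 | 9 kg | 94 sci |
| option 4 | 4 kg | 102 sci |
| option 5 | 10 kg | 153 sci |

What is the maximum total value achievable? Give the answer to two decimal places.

167.20

Take in order of value per unit:
- option 4 (102/4 per unit): all 4 → value 102, running total 102.00
- option 2 (163/10 per unit): 4 of 10 → value 4×163/10 = 65.2000, running total 167.20
Total 167.20.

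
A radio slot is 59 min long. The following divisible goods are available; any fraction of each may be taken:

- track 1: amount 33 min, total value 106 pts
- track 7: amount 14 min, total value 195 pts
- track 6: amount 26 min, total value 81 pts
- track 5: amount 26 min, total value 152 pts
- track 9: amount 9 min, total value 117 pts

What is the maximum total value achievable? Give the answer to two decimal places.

Take in order of value per unit:
- track 7 (195/14 per unit): all 14 → value 195, running total 195.00
- track 9 (117/9 per unit): all 9 → value 117, running total 312.00
- track 5 (152/26 per unit): all 26 → value 152, running total 464.00
- track 1 (106/33 per unit): 10 of 33 → value 10×106/33 = 32.1212, running total 496.12
Total 496.12.

496.12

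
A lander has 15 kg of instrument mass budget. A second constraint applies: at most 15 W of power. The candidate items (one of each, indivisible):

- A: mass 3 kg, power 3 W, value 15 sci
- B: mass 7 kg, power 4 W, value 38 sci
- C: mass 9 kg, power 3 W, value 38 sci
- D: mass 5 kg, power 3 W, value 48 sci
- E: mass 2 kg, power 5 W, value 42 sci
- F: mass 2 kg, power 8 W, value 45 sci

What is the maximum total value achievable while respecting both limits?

131 sci

Feasible sets respecting both limits:
- B+D+F: mass 14, power 15, value 131
- B+D+E: mass 14, power 12, value 128
- A+D+F: mass 10, power 14, value 108
- A+D+E: mass 10, power 11, value 105
Best: 131 sci.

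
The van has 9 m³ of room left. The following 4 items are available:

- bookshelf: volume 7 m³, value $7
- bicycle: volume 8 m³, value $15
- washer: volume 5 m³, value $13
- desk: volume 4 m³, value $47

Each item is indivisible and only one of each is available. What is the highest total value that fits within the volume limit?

Check high-value combinations within 9 m³:
- washer+desk: volume 5+4=9, value 13+47=60
- desk: volume 4, value 47
- bicycle: volume 8, value 15
- washer: volume 5, value 13
- bookshelf: volume 7, value 7
Best: $60.

$60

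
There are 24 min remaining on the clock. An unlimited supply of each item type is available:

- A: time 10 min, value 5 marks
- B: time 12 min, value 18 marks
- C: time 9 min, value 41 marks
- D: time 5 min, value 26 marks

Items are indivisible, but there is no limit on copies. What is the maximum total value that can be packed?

Best value-per-unit is D at 26/5; filling with it alone gives 4×26 = 104.
Optimal mix: 1×C + 3×D → time 24, value 119.

119 marks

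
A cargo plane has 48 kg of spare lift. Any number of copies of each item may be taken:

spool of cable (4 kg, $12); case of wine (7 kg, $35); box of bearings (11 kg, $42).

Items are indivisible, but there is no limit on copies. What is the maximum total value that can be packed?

Best value-per-unit is case of wine at 35/7; filling with it alone gives 6×35 = 210.
Optimal mix: 1×spool of cable + 6×case of wine → weight 46, value 222.

$222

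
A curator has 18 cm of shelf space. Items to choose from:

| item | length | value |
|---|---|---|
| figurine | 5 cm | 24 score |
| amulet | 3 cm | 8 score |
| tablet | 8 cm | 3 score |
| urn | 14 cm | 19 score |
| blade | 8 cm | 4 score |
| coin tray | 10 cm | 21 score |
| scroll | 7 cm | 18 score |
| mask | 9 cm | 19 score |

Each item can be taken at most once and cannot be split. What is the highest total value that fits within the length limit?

53 score

Check high-value combinations within 18 cm:
- figurine+amulet+coin tray: length 5+3+10=18, value 24+8+21=53
- figurine+amulet+mask: length 5+3+9=17, value 24+8+19=51
- figurine+amulet+scroll: length 5+3+7=15, value 24+8+18=50
Best: 53 score.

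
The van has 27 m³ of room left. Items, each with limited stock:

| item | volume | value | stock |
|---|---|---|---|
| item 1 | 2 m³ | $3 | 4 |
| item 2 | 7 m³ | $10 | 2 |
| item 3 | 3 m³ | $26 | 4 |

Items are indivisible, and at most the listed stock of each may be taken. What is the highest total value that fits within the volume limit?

Top feasible selections:
- 4×item 1 + 1×item 2 + 4×item 3: volume 27, value 126
- 2×item 2 + 4×item 3: volume 26, value 124
- 3×item 1 + 1×item 2 + 4×item 3: volume 25, value 123
Best: $126.

$126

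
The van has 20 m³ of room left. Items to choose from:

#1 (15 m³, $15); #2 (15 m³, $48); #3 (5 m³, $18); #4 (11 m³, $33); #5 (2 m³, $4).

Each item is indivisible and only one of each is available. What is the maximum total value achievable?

$66

This is a 0/1 knapsack; check combinations near the capacity.
- #2+#3: volume 15+5=20, value 48+18=66
- #3+#4+#5: volume 5+11+2=18, value 18+33+4=55
- #2+#5: volume 15+2=17, value 48+4=52
- #3+#4: volume 5+11=16, value 18+33=51
Best: $66.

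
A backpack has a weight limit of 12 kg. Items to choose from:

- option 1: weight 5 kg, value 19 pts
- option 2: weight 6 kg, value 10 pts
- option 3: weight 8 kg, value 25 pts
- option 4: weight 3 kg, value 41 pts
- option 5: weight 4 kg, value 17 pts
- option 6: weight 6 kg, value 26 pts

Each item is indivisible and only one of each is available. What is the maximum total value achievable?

Check high-value combinations within 12 kg:
- option 1+option 4+option 5: weight 5+3+4=12, value 19+41+17=77
- option 4+option 6: weight 3+6=9, value 41+26=67
- option 3+option 4: weight 8+3=11, value 25+41=66
- option 1+option 4: weight 5+3=8, value 19+41=60
Best: 77 pts.

77 pts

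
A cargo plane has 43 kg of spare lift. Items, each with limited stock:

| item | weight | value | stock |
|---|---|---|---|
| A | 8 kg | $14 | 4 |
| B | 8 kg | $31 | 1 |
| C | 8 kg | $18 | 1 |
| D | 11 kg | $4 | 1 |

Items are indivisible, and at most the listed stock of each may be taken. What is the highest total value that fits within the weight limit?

Best selections within weight 43 and stock limits:
- 3×A + 1×B + 1×C: weight 40, value 91
- 4×A + 1×B: weight 40, value 87
- 2×A + 1×B + 1×C + 1×D: weight 43, value 81
Best: $91.

$91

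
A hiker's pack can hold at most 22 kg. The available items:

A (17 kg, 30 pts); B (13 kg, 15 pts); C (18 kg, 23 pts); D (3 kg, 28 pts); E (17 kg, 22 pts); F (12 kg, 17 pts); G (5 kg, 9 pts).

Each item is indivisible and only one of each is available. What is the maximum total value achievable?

This is a 0/1 knapsack; check combinations near the capacity.
- A+D: weight 17+3=20, value 30+28=58
- D+F+G: weight 3+12+5=20, value 28+17+9=54
- B+D+G: weight 13+3+5=21, value 15+28+9=52
- C+D: weight 18+3=21, value 23+28=51
Best: 58 pts.

58 pts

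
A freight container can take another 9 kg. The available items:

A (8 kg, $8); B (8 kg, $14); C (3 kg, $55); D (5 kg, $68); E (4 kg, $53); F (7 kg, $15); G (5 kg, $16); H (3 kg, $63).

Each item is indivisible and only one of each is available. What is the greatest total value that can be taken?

$131

This is a 0/1 knapsack; check combinations near the capacity.
- D+H: weight 5+3=8, value 68+63=131
- C+D: weight 3+5=8, value 55+68=123
- D+E: weight 5+4=9, value 68+53=121
Best: $131.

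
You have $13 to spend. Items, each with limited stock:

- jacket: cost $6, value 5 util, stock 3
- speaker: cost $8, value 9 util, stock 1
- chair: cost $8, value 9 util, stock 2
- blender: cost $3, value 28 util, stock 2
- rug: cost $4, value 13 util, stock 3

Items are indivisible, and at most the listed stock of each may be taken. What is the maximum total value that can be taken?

Top feasible selections:
- 2×blender + 1×rug: cost 10, value 69
- 1×jacket + 2×blender: cost 12, value 61
Best: 69 util.

69 util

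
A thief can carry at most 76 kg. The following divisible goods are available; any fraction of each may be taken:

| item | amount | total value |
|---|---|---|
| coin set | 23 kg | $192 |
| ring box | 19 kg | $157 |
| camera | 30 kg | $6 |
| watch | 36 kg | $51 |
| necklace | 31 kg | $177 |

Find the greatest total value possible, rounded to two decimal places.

Take in order of value per unit:
- coin set (192/23 per unit): all 23 → value 192, running total 192.00
- ring box (157/19 per unit): all 19 → value 157, running total 349.00
- necklace (177/31 per unit): all 31 → value 177, running total 526.00
- watch (51/36 per unit): 3 of 36 → value 3×51/36 = 4.2500, running total 530.25
Total 530.25.

530.25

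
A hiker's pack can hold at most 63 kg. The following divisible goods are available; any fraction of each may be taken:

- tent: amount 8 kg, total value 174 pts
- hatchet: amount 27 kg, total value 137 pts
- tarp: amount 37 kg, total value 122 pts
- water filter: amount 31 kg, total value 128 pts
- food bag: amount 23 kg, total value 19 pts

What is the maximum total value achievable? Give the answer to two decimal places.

Take in order of value per unit:
- tent (174/8 per unit): all 8 → value 174, running total 174.00
- hatchet (137/27 per unit): all 27 → value 137, running total 311.00
- water filter (128/31 per unit): 28 of 31 → value 28×128/31 = 115.6129, running total 426.61
Total 426.61.

426.61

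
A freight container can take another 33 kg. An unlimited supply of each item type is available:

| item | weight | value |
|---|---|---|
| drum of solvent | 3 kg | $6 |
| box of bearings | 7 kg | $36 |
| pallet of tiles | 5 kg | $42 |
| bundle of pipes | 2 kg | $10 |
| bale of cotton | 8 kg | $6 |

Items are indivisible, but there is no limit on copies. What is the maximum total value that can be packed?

Best value-per-unit is pallet of tiles at 42/5; filling with it alone gives 6×42 = 252.
Optimal mix: 6×pallet of tiles + 1×bundle of pipes → weight 32, value 262.

$262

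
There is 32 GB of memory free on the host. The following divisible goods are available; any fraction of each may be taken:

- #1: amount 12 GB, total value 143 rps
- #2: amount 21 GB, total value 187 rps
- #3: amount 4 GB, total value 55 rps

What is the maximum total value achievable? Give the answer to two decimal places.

340.48

Take in order of value per unit:
- #3 (55/4 per unit): all 4 → value 55, running total 55.00
- #1 (143/12 per unit): all 12 → value 143, running total 198.00
- #2 (187/21 per unit): 16 of 21 → value 16×187/21 = 142.4762, running total 340.48
Total 340.48.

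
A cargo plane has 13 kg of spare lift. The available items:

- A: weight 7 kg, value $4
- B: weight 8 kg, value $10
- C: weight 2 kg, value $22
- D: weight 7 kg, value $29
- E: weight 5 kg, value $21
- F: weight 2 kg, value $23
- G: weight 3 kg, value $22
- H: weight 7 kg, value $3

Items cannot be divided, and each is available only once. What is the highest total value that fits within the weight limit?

$88

Check high-value combinations within 13 kg:
- C+E+F+G: weight 2+5+2+3=12, value 22+21+23+22=88
- C+D+F: weight 2+7+2=11, value 22+29+23=74
- D+F+G: weight 7+2+3=12, value 29+23+22=74
- C+D+G: weight 2+7+3=12, value 22+29+22=73
- C+F+G: weight 2+2+3=7, value 22+23+22=67
Best: $88.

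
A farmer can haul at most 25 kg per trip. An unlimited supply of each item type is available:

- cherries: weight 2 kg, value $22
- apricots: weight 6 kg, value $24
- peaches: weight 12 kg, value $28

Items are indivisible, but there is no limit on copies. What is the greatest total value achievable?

$264

Best value-per-unit is cherries at 22/2, and filling with it alone uses weight 12×2=24. No mix of the others beats 12×22 = 264.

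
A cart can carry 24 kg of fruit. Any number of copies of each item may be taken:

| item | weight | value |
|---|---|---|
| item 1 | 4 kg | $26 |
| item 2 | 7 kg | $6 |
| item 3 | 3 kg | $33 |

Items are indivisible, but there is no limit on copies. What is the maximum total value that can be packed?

$264

Best value-per-unit is item 3 at 33/3, and filling with it alone uses weight 8×3=24. No mix of the others beats 8×33 = 264.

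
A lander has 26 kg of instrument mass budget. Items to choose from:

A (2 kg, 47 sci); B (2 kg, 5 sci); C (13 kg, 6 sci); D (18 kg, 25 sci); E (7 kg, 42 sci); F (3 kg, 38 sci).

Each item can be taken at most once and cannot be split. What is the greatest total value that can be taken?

133 sci

Check high-value combinations within 26 kg:
- A+C+E+F: mass 2+13+7+3=25, value 47+6+42+38=133
- A+B+E+F: mass 2+2+7+3=14, value 47+5+42+38=132
- A+E+F: mass 2+7+3=12, value 47+42+38=127
- A+B+D+F: mass 2+2+18+3=25, value 47+5+25+38=115
Best: 133 sci.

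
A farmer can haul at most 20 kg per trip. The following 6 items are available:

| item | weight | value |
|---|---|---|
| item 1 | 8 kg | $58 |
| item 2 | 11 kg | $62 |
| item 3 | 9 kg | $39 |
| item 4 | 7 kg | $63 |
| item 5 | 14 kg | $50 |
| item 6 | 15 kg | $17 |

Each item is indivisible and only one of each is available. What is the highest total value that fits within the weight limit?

Check high-value combinations within 20 kg:
- item 2+item 4: weight 11+7=18, value 62+63=125
- item 1+item 4: weight 8+7=15, value 58+63=121
- item 1+item 2: weight 8+11=19, value 58+62=120
Best: $125.

$125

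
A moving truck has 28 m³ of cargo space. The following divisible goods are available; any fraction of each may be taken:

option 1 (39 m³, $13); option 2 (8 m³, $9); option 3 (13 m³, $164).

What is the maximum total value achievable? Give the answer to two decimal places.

Take in order of value per unit:
- option 3 (164/13 per unit): all 13 → value 164, running total 164.00
- option 2 (9/8 per unit): all 8 → value 9, running total 173.00
- option 1 (13/39 per unit): 7 of 39 → value 7×13/39 = 2.3333, running total 175.33
Total 175.33.

175.33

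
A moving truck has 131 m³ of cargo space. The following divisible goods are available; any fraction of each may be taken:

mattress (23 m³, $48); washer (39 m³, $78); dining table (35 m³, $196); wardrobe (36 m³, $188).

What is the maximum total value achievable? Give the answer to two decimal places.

506.00

Take in order of value per unit:
- dining table (196/35 per unit): all 35 → value 196, running total 196.00
- wardrobe (188/36 per unit): all 36 → value 188, running total 384.00
- mattress (48/23 per unit): all 23 → value 48, running total 432.00
- washer (78/39 per unit): 37 of 39 → value 37×78/39 = 74.0000, running total 506.00
Total 506.00.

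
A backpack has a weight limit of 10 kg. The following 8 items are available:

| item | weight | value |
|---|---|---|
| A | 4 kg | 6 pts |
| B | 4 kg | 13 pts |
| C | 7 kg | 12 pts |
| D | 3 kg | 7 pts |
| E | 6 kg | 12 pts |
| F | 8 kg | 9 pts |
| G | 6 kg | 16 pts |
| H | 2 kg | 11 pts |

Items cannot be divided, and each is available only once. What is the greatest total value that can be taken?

Check high-value combinations within 10 kg:
- B+D+H: weight 4+3+2=9, value 13+7+11=31
- A+B+H: weight 4+4+2=10, value 6+13+11=30
- B+G: weight 4+6=10, value 13+16=29
- G+H: weight 6+2=8, value 16+11=27
Best: 31 pts.

31 pts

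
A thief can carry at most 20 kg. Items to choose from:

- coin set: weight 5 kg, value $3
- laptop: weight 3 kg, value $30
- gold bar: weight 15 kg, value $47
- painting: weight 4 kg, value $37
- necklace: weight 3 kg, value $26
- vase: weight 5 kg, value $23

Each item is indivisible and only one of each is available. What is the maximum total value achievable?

Check high-value combinations within 20 kg:
- coin set+laptop+painting+necklace+vase: weight 5+3+4+3+5=20, value 3+30+37+26+23=119
- laptop+painting+necklace+vase: weight 3+4+3+5=15, value 30+37+26+23=116
- coin set+laptop+painting+necklace: weight 5+3+4+3=15, value 3+30+37+26=96
- laptop+painting+necklace: weight 3+4+3=10, value 30+37+26=93
- coin set+laptop+painting+vase: weight 5+3+4+5=17, value 3+30+37+23=93
Best: $119.

$119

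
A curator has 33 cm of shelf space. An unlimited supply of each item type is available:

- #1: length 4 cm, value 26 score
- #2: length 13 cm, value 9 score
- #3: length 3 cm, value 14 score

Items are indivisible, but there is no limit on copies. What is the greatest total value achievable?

208 score

Best value-per-unit is #1 at 26/4, and filling with it alone uses length 8×4=32. No mix of the others beats 8×26 = 208.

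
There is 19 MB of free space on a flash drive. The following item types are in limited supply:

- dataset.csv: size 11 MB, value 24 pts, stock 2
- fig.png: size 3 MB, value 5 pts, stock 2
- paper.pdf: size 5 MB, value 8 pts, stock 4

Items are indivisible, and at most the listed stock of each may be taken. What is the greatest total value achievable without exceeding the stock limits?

37 pts

Best selections within size 19 and stock limits:
- 1×dataset.csv + 1×fig.png + 1×paper.pdf: size 19, value 37
- 1×dataset.csv + 2×fig.png: size 17, value 34
- 1×dataset.csv + 1×paper.pdf: size 16, value 32
Best: 37 pts.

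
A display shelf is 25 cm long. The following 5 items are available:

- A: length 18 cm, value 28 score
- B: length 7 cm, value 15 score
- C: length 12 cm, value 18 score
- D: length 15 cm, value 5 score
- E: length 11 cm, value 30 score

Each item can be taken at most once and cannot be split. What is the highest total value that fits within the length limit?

48 score

Check high-value combinations within 25 cm:
- C+E: length 12+11=23, value 18+30=48
- B+E: length 7+11=18, value 15+30=45
- A+B: length 18+7=25, value 28+15=43
Best: 48 score.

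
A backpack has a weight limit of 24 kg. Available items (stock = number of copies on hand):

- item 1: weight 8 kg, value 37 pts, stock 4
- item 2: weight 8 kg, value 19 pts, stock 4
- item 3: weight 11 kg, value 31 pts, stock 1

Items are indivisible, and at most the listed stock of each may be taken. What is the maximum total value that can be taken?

111 pts

Best selections within weight 24 and stock limits:
- 3×item 1: weight 24, value 111
- 2×item 1 + 1×item 2: weight 24, value 93
- 1×item 1 + 2×item 2: weight 24, value 75
Best: 111 pts.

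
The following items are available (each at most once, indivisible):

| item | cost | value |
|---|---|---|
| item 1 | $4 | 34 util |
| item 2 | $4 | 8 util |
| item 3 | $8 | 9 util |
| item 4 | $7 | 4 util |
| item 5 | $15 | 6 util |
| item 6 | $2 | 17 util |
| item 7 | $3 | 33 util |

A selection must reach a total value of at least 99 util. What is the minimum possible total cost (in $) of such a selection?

21

Subsets with value ≥ 99, sorted by total cost:
- item 1+item 2+item 3+item 6+item 7: cost 21, value 101
- item 1+item 2+item 3+item 4+item 6+item 7: cost 28, value 105
- item 1+item 3+item 5+item 6+item 7: cost 32, value 99
- item 1+item 2+item 4+item 5+item 6+item 7: cost 35, value 102
Minimum cost: 21 $.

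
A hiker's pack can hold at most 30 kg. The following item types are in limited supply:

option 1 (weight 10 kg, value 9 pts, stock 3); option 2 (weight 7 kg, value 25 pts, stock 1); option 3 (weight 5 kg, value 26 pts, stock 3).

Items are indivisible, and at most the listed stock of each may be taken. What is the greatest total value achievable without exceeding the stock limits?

103 pts

Best selections within weight 30 and stock limits:
- 1×option 2 + 3×option 3: weight 22, value 103
- 1×option 1 + 3×option 3: weight 25, value 87
- 1×option 1 + 1×option 2 + 2×option 3: weight 27, value 86
Best: 103 pts.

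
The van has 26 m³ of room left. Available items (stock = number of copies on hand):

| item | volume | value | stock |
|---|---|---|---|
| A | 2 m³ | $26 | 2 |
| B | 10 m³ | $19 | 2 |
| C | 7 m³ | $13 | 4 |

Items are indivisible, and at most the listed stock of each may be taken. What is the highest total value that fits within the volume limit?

Best selections within volume 26 and stock limits:
- 2×A + 3×C: volume 25, value 91
- 2×A + 2×B: volume 24, value 90
- 2×A + 1×B + 1×C: volume 21, value 84
Best: $91.

$91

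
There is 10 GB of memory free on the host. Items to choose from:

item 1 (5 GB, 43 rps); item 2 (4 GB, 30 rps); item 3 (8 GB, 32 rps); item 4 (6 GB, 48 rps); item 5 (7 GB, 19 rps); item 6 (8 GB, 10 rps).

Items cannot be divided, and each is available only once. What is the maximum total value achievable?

78 rps

Check high-value combinations within 10 GB:
- item 2+item 4: memory 4+6=10, value 30+48=78
- item 1+item 2: memory 5+4=9, value 43+30=73
- item 4: memory 6, value 48
Best: 78 rps.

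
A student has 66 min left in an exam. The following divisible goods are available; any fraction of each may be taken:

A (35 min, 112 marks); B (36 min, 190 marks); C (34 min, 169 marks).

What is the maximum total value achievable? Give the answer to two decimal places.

Take in order of value per unit:
- B (190/36 per unit): all 36 → value 190, running total 190.00
- C (169/34 per unit): 30 of 34 → value 30×169/34 = 149.1176, running total 339.12
Total 339.12.

339.12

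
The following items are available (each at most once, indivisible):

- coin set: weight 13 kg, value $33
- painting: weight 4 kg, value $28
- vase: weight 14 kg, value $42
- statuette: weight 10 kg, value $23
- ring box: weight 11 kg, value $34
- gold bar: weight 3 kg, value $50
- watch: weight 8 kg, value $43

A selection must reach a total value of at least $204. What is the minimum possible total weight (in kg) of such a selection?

49

Subsets with value ≥ 204, sorted by total weight:
- coin set+painting+statuette+ring box+gold bar+watch: weight 49, value 211
- painting+vase+statuette+ring box+gold bar+watch: weight 50, value 220
- coin set+painting+vase+statuette+gold bar+watch: weight 52, value 219
Minimum weight: 49 kg.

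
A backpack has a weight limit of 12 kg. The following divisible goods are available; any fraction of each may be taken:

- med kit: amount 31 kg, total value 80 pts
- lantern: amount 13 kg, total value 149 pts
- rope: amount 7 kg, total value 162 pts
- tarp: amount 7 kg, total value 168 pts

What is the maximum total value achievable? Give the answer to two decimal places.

Take in order of value per unit:
- tarp (168/7 per unit): all 7 → value 168, running total 168.00
- rope (162/7 per unit): 5 of 7 → value 5×162/7 = 115.7143, running total 283.71
Total 283.71.

283.71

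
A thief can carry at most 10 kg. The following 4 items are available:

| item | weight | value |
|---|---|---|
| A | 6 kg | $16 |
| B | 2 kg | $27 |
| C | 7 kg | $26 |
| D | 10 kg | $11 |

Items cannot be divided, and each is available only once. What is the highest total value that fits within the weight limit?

Check high-value combinations within 10 kg:
- B+C: weight 2+7=9, value 27+26=53
- A+B: weight 6+2=8, value 16+27=43
- B: weight 2, value 27
- C: weight 7, value 26
Best: $53.

$53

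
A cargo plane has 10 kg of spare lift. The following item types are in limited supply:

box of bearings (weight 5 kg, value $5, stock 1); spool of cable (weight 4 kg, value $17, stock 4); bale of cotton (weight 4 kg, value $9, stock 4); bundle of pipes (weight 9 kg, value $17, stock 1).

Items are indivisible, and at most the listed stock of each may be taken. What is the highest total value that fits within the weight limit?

$34

Best selections within weight 10 and stock limits:
- 2×spool of cable: weight 8, value 34
- 1×spool of cable + 1×bale of cotton: weight 8, value 26
Best: $34.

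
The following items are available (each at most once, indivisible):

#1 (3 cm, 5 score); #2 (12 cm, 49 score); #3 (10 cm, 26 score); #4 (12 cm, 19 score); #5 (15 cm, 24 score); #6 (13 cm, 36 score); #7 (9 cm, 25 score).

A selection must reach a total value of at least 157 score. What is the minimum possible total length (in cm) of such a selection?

Subsets with value ≥ 157, sorted by total length:
- #1+#2+#3+#4+#6+#7: length 59, value 160
- #2+#3+#5+#6+#7: length 59, value 160
Minimum length: 59 cm.

59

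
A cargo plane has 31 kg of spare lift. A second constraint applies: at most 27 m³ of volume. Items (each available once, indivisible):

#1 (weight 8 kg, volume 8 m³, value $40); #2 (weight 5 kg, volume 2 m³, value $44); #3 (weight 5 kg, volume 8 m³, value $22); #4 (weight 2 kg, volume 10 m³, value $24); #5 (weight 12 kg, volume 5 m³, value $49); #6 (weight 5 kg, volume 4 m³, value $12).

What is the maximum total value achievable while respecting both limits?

$157

Feasible sets respecting both limits:
- #1+#2+#4+#5: weight 27, volume 25, value 157
- #1+#2+#3+#5: weight 30, volume 23, value 155
- #1+#2+#5+#6: weight 30, volume 19, value 145
- #2+#3+#4+#5: weight 24, volume 25, value 139
Best: $157.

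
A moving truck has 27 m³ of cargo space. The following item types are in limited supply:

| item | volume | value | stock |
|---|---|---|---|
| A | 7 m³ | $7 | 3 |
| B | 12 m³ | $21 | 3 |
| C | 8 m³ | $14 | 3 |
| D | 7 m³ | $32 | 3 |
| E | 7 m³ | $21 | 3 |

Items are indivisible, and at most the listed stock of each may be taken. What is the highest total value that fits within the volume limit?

Best selections within volume 27 and stock limits:
- 3×D: volume 21, value 96
- 2×D + 1×E: volume 21, value 85
Best: $96.

$96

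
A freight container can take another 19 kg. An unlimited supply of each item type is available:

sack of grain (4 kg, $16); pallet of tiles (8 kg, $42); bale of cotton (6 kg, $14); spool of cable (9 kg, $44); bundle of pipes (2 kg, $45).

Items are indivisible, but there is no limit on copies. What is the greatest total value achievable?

Best value-per-unit is bundle of pipes at 45/2, and filling with it alone uses weight 9×2=18. No mix of the others beats 9×45 = 405.

$405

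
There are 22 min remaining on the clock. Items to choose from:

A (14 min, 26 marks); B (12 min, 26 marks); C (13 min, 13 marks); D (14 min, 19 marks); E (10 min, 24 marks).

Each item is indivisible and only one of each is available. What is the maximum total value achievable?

50 marks

Check high-value combinations within 22 min:
- B+E: time 12+10=22, value 26+24=50
- B: time 12, value 26
- A: time 14, value 26
Best: 50 marks.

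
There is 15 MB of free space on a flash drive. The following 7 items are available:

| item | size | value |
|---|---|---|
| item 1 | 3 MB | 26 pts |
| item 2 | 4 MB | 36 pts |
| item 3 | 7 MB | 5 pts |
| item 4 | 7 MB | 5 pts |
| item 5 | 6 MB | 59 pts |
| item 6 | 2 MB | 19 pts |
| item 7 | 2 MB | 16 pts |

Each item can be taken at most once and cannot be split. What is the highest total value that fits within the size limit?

This is a 0/1 knapsack; check combinations near the capacity.
- item 1+item 2+item 5+item 6: size 3+4+6+2=15, value 26+36+59+19=140
- item 1+item 2+item 5+item 7: size 3+4+6+2=15, value 26+36+59+16=137
- item 2+item 5+item 6+item 7: size 4+6+2+2=14, value 36+59+19+16=130
Best: 140 pts.

140 pts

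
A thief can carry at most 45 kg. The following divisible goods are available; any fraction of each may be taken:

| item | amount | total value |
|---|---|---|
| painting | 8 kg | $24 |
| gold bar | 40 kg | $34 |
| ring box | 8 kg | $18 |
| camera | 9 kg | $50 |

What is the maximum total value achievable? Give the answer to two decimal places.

109.00

Take in order of value per unit:
- camera (50/9 per unit): all 9 → value 50, running total 50.00
- painting (24/8 per unit): all 8 → value 24, running total 74.00
- ring box (18/8 per unit): all 8 → value 18, running total 92.00
- gold bar (34/40 per unit): 20 of 40 → value 20×34/40 = 17.0000, running total 109.00
Total 109.00.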